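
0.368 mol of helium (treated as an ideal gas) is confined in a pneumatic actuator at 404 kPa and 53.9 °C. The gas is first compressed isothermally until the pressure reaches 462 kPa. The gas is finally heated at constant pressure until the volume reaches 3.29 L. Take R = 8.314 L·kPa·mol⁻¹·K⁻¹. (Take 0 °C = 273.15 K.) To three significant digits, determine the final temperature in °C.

Convert: T₁ = 327.0 K.
From PV = nRT: V₁ = nRT₁/P₁ = 2.477 L.
T constant ⇒ Boyle's law P V = const: T₂ = T₁; V₂ = V₁·(P₁/P₂) = 2.166 L.
Isobaric, so V/T is constant: P₃ = P₂; T₃ = T₂·(V₃/V₂) = 496.8 K.

T₃ ≈ 224 °C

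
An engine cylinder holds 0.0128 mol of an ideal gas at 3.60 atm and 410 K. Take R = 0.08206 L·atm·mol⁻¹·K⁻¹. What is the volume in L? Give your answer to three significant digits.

V ≈ 0.120 L

PV = nRT ⇒ V = nRT/P = (0.0128 × 0.08206 × 410) / 3.60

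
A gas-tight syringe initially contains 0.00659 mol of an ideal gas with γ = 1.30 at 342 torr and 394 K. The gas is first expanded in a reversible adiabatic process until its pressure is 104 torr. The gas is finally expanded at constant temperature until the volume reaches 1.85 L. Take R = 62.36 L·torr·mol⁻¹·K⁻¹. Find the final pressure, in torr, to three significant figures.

P₃ ≈ 66.5 torr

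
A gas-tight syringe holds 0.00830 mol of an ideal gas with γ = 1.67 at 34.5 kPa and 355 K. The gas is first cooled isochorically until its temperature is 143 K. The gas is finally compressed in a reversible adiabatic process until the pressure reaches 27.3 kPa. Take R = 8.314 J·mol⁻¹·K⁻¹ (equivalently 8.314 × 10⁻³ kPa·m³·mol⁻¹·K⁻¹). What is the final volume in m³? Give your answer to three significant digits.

V₃ ≈ 0.000474 m³

From PV = nRT: V₁ = nRT₁/P₁ = 0.0007101 m³.
Isochoric, so P/T is constant: V₂ = V₁; P₂ = P₁·(T₂/T₁) = 13.90 kPa.
Adiabatic (γ = 1.67), T V^(γ−1) and P V^γ constant: T₃ = T₂·(P₃/P₂)^((γ−1)/γ) = 187.5 K; V₃ = V₂·(P₂/P₃)^(1/γ) = 0.0004739 m³.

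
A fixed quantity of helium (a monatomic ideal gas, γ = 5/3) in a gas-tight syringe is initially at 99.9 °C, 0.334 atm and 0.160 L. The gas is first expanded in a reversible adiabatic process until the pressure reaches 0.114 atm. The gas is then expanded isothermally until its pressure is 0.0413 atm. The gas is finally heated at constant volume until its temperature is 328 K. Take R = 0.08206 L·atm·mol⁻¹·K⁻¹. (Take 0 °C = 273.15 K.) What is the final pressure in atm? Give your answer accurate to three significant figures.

P₄ ≈ 0.0558 atm

Convert: T₁ = 373.0 K.
Adiabatic (γ = 5/3), T V^(γ−1) and P V^γ constant: T₂ = T₁·(P₂/P₁)^((γ−1)/γ) = 242.7 K; V₂ = V₁·(P₁/P₂)^(1/γ) = 0.3049 L.
T constant ⇒ Boyle's law P V = const: T₃ = T₂; V₃ = V₂·(P₂/P₃) = 0.8417 L.
Isochoric, so P/T is constant: V₄ = V₃; P₄ = P₃·(T₄/T₃) = 0.05582 atm.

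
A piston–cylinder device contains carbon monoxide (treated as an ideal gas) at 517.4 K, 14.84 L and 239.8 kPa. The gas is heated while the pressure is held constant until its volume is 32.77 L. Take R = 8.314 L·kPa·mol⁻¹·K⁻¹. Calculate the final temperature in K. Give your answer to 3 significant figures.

T₂ ≈ 1.14e+03 K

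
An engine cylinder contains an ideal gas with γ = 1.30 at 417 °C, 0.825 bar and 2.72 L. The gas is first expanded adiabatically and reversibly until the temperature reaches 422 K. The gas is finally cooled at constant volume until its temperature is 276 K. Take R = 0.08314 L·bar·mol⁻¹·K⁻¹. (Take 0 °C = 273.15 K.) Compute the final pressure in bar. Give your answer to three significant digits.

Convert: T₁ = 690.1 K.
Adiabatic (γ = 1.30), T V^(γ−1) and P V^γ constant: P₂ = P₁·(T₂/T₁)^(γ/(γ−1)) = 0.09789 bar; V₂ = V₁·(T₁/T₂)^(1/(γ−1)) = 14.02 L.
Isochoric, so P/T is constant: V₃ = V₂; P₃ = P₂·(T₃/T₂) = 0.06402 bar.

P₃ ≈ 0.0640 bar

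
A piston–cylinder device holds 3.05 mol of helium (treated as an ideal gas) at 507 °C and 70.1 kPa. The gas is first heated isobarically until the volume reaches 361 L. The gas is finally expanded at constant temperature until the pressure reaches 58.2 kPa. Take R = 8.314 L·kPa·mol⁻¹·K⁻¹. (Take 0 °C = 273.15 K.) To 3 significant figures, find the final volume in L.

Convert: T₁ = 780.1 K.
From PV = nRT: V₁ = nRT₁/P₁ = 282.2 L.
Isobaric, so V/T is constant: P₂ = P₁; T₂ = T₁·(V₂/V₁) = 998.0 K.
T constant ⇒ Boyle's law P V = const: T₃ = T₂; V₃ = V₂·(P₂/P₃) = 434.8 L.

V₃ ≈ 435 L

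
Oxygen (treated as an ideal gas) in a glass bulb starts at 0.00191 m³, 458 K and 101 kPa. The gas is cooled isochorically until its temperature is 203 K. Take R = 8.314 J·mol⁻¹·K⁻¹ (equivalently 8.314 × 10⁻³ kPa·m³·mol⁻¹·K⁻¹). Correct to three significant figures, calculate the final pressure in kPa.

P₂ ≈ 44.8 kPa

V constant ⇒ P ∝ T: V₂ = V₁; P₂ = P₁·(T₂/T₁) = 44.77 kPa.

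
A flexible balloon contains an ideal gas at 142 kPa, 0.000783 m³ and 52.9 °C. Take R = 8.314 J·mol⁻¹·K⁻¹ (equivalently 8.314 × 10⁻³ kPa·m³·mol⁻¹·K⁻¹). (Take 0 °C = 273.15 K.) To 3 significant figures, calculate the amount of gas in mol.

Convert: T = 326.05 K.
PV = nRT ⇒ n = PV/(RT) = (142 × 0.000783) / (8.314 × 10⁻³ × 326.05)

n ≈ 0.0410 mol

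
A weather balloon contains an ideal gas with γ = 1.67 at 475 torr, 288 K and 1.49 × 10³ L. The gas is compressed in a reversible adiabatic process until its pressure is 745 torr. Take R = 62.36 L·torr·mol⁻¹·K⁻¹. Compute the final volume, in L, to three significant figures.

Reversible adiabatic, γ = 1.67: T₂ = T₁·(P₂/P₁)^((γ−1)/γ) = 345.0 K; V₂ = V₁·(P₁/P₂)^(1/γ) = 1138 L.

V₂ ≈ 1.14e+03 L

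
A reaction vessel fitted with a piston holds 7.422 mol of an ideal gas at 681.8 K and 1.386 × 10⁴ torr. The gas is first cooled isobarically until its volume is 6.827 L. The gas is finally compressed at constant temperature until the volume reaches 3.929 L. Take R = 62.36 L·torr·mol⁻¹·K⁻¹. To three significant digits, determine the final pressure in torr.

From PV = nRT: V₁ = nRT₁/P₁ = 22.77 L.
Isobaric, so V/T is constant: P₂ = P₁; T₂ = T₁·(V₂/V₁) = 204.4 K.
Isothermal, so P V is constant: T₃ = T₂; P₃ = P₂·(V₂/V₃) = 2.408e+04 torr.

P₃ ≈ 2.41e+04 torr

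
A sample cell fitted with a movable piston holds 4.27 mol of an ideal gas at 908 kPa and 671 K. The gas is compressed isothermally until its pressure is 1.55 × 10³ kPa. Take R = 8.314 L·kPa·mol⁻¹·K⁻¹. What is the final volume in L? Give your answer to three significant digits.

V₂ ≈ 15.4 L

From PV = nRT: V₁ = nRT₁/P₁ = 26.23 L.
Isothermal, so P V is constant: T₂ = T₁; V₂ = V₁·(P₁/P₂) = 15.37 L.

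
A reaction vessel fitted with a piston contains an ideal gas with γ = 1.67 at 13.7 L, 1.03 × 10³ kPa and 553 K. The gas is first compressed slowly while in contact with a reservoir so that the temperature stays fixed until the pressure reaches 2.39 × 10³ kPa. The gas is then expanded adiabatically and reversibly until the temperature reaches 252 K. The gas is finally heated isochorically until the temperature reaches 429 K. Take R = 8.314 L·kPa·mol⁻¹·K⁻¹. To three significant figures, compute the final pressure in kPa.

T constant ⇒ Boyle's law P V = const: T₂ = T₁; V₂ = V₁·(P₁/P₂) = 5.904 L.
Adiabatic (γ = 1.67), T V^(γ−1) and P V^γ constant: P₃ = P₂·(T₃/T₂)^(γ/(γ−1)) = 337.0 kPa; V₃ = V₂·(T₂/T₃)^(1/(γ−1)) = 19.08 L.
V constant ⇒ P ∝ T: V₄ = V₃; P₄ = P₃·(T₄/T₃) = 573.7 kPa.

P₄ ≈ 574 kPa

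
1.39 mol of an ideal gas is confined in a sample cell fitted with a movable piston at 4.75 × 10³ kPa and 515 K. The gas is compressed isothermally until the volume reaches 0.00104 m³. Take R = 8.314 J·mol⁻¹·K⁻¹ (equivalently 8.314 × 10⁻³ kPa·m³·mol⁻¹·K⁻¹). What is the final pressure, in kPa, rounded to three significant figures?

P₂ ≈ 5.72e+03 kPa

From PV = nRT: V₁ = nRT₁/P₁ = 0.001253 m³.
Isothermal, so P V is constant: T₂ = T₁; P₂ = P₁·(V₁/V₂) = 5723 kPa.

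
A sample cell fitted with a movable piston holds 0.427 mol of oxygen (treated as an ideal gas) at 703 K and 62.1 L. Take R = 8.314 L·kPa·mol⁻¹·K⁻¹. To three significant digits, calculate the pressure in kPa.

PV = nRT ⇒ P = nRT/V = (0.427 × 8.314 × 703) / 62.1

P ≈ 40.2 kPa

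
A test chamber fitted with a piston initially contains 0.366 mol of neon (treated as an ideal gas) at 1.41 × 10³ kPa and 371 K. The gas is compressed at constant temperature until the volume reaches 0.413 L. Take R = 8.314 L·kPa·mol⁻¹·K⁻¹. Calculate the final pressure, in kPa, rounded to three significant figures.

From PV = nRT: V₁ = nRT₁/P₁ = 0.8007 L.
T constant ⇒ Boyle's law P V = const: T₂ = T₁; P₂ = P₁·(V₁/V₂) = 2733 kPa.

P₂ ≈ 2.73e+03 kPa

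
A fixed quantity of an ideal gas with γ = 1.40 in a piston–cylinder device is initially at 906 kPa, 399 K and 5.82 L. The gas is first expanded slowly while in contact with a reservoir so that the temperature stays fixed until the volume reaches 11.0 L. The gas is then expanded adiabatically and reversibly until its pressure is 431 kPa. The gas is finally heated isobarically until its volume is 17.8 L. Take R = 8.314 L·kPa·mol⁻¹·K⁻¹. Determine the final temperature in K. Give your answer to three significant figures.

T constant ⇒ Boyle's law P V = const: T₂ = T₁; P₂ = P₁·(V₁/V₂) = 479.4 kPa.
Adiabatic (γ = 1.40), T V^(γ−1) and P V^γ constant: T₃ = T₂·(P₃/P₂)^((γ−1)/γ) = 387.1 K; V₃ = V₂·(P₂/P₃)^(1/γ) = 11.87 L.
Isobaric, so V/T is constant: P₄ = P₃; T₄ = T₃·(V₄/V₃) = 580.5 K.

T₄ ≈ 581 K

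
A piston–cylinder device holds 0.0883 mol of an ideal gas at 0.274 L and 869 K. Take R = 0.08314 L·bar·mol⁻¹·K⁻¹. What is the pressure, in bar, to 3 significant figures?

PV = nRT ⇒ P = nRT/V = (0.0883 × 0.08314 × 869) / 0.274

P ≈ 23.3 bar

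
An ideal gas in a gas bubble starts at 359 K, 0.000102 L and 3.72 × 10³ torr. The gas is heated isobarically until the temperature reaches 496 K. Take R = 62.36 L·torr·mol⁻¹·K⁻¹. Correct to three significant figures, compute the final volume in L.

Isobaric, so V/T is constant: P₂ = P₁; V₂ = V₁·(T₂/T₁) = 0.0001409 L.

V₂ ≈ 0.000141 L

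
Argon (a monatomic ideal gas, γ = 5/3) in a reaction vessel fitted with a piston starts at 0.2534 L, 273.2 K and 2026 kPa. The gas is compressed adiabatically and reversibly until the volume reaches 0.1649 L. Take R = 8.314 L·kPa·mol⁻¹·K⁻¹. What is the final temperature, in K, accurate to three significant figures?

Adiabatic (γ = 5/3), T V^(γ−1) and P V^γ constant: T₂ = T₁·(V₁/V₂)^(γ−1) = 363.8 K; P₂ = P₁·(V₁/V₂)^γ = 4146 kPa.

T₂ ≈ 364 K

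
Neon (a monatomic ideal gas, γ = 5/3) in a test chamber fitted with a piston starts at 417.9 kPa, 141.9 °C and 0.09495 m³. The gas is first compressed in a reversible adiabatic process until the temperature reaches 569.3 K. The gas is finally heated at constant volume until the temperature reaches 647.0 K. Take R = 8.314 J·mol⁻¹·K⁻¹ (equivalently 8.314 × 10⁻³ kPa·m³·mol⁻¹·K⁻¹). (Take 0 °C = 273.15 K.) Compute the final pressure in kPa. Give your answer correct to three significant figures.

Convert: T₁ = 415.0 K.
Reversible adiabatic, γ = 5/3: P₂ = P₁·(T₂/T₁)^(γ/(γ−1)) = 920.8 kPa; V₂ = V₁·(T₁/T₂)^(1/(γ−1)) = 0.05911 m³.
V constant ⇒ P ∝ T: V₃ = V₂; P₃ = P₂·(T₃/T₂) = 1046 kPa.

P₃ ≈ 1.05e+03 kPa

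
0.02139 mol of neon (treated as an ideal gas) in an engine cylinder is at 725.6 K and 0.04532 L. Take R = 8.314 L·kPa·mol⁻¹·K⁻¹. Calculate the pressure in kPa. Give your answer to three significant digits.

PV = nRT ⇒ P = nRT/V = (0.02139 × 8.314 × 725.6) / 0.04532

P ≈ 2.85e+03 kPa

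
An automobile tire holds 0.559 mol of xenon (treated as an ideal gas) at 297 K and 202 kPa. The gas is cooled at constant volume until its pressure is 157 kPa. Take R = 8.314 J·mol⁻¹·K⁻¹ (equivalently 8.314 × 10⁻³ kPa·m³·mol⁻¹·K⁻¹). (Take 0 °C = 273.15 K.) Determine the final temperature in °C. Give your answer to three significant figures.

From PV = nRT: V₁ = nRT₁/P₁ = 0.006833 m³.
Isochoric, so P/T is constant: V₂ = V₁; T₂ = T₁·(P₂/P₁) = 230.8 K.

T₂ ≈ -42.3 °C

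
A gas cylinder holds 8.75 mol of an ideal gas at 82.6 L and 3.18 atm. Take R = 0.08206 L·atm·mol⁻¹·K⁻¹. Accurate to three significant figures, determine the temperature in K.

T ≈ 366 K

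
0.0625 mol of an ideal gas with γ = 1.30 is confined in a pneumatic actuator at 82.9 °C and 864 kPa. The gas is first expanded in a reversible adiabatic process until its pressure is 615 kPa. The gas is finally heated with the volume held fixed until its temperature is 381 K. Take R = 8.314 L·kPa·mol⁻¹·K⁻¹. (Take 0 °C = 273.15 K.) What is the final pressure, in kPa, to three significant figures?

Convert: T₁ = 356.0 K.
From PV = nRT: V₁ = nRT₁/P₁ = 0.2141 L.
Adiabatic (γ = 1.30), T V^(γ−1) and P V^γ constant: T₂ = T₁·(P₂/P₁)^((γ−1)/γ) = 329.2 K; V₂ = V₁·(P₁/P₂)^(1/γ) = 0.2781 L.
V constant ⇒ P ∝ T: V₃ = V₂; P₃ = P₂·(T₃/T₂) = 711.8 kPa.

P₃ ≈ 712 kPa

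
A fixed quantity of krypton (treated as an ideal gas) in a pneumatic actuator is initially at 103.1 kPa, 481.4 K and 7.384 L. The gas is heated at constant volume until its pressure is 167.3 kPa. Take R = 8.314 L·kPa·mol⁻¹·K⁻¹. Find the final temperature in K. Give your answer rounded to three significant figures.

Isochoric, so P/T is constant: V₂ = V₁; T₂ = T₁·(P₂/P₁) = 781.2 K.

T₂ ≈ 781 K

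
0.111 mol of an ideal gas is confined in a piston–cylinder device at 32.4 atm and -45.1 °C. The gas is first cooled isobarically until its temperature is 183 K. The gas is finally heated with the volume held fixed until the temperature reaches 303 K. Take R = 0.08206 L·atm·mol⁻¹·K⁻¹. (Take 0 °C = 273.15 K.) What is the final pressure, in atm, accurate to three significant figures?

Convert: T₁ = 228.0 K.
From PV = nRT: V₁ = nRT₁/P₁ = 0.06411 L.
Isobaric, so V/T is constant: P₂ = P₁; V₂ = V₁·(T₂/T₁) = 0.05145 L.
Isochoric, so P/T is constant: V₃ = V₂; P₃ = P₂·(T₃/T₂) = 53.65 atm.

P₃ ≈ 53.6 atm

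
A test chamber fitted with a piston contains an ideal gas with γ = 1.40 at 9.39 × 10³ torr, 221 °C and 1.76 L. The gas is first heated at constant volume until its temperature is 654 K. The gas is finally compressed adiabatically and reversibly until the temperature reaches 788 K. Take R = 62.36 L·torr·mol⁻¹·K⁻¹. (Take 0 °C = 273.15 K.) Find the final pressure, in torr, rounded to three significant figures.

Convert: T₁ = 494.1 K.
V constant ⇒ P ∝ T: V₂ = V₁; P₂ = P₁·(T₂/T₁) = 1.243e+04 torr.
Adiabatic (γ = 1.40), T V^(γ−1) and P V^γ constant: P₃ = P₂·(T₃/T₂)^(γ/(γ−1)) = 2.386e+04 torr; V₃ = V₂·(T₂/T₃)^(1/(γ−1)) = 1.104 L.

P₃ ≈ 2.39e+04 torr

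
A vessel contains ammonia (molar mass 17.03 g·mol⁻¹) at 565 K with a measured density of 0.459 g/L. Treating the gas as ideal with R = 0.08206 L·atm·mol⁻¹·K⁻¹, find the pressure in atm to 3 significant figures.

ρ = PM/(RT) ⇒ P = ρRT/M = (0.459 × 0.08206 × 565.0) / 17.03

P ≈ 1.25 atm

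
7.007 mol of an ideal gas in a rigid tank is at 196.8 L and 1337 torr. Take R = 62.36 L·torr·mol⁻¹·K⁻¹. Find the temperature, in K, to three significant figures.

T ≈ 602 K

PV = nRT ⇒ T = PV/(nR) = (1337 × 196.8) / (7.007 × 62.36)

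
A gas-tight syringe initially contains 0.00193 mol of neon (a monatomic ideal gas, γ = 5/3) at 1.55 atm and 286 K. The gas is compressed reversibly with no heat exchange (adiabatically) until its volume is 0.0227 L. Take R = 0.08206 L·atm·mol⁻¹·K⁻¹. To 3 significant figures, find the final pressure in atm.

From PV = nRT: V₁ = nRT₁/P₁ = 0.02922 L.
Reversible adiabatic, γ = 5/3: T₂ = T₁·(V₁/V₂)^(γ−1) = 338.5 K; P₂ = P₁·(V₁/V₂)^γ = 2.361 atm.

P₂ ≈ 2.36 atm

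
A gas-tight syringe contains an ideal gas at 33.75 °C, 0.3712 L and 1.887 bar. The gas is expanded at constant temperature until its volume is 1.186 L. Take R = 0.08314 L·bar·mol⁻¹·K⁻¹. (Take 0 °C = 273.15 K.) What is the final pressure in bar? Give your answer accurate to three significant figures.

P₂ ≈ 0.591 bar

Convert: T₁ = 306.9 K.
Isothermal, so P V is constant: T₂ = T₁; P₂ = P₁·(V₁/V₂) = 0.5906 bar.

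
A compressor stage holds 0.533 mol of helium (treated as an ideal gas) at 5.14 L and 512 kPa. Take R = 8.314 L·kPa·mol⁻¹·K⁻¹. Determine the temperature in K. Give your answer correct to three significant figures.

PV = nRT ⇒ T = PV/(nR) = (512 × 5.14) / (0.533 × 8.314)

T ≈ 594 K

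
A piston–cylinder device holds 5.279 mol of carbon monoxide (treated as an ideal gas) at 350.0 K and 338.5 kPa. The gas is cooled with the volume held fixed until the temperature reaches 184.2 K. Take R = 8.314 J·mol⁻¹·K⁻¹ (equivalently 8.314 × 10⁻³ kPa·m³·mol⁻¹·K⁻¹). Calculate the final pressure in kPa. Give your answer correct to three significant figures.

P₂ ≈ 178 kPa

From PV = nRT: V₁ = nRT₁/P₁ = 0.04538 m³.
Isochoric, so P/T is constant: V₂ = V₁; P₂ = P₁·(T₂/T₁) = 178.1 kPa.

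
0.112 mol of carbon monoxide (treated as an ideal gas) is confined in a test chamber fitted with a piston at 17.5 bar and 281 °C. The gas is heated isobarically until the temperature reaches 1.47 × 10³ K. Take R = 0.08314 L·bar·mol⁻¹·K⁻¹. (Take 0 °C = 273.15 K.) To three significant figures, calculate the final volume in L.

Convert: T₁ = 554.1 K.
From PV = nRT: V₁ = nRT₁/P₁ = 0.2949 L.
Isobaric, so V/T is constant: P₂ = P₁; V₂ = V₁·(T₂/T₁) = 0.7822 L.

V₂ ≈ 0.782 L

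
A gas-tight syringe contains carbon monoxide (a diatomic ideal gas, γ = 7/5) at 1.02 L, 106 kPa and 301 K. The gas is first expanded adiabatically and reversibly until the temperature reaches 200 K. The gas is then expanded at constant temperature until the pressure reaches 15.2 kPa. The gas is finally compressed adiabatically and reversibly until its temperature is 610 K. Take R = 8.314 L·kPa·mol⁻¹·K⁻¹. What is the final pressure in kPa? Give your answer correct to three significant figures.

P₄ ≈ 753 kPa

Reversible adiabatic, γ = 7/5: P₂ = P₁·(T₂/T₁)^(γ/(γ−1)) = 25.35 kPa; V₂ = V₁·(T₁/T₂)^(1/(γ−1)) = 2.834 L.
Isothermal, so P V is constant: T₃ = T₂; V₃ = V₂·(P₂/P₃) = 4.726 L.
Adiabatic (γ = 7/5), T V^(γ−1) and P V^γ constant: P₄ = P₃·(T₄/T₃)^(γ/(γ−1)) = 753.2 kPa; V₄ = V₃·(T₃/T₄)^(1/(γ−1)) = 0.2909 L.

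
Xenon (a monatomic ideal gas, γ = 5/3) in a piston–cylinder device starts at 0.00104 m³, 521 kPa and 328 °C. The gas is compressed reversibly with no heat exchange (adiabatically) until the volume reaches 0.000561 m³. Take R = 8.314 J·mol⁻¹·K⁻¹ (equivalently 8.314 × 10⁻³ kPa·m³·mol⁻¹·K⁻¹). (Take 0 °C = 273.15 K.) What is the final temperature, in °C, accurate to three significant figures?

T₂ ≈ 634 °C

Convert: T₁ = 601.1 K.
Adiabatic (γ = 5/3), T V^(γ−1) and P V^γ constant: T₂ = T₁·(V₁/V₂)^(γ−1) = 907.2 K; P₂ = P₁·(V₁/V₂)^γ = 1458 kPa.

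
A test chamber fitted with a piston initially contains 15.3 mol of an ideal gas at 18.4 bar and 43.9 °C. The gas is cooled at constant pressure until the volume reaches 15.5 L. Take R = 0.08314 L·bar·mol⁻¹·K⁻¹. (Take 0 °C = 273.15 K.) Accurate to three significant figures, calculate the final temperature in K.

Convert: T₁ = 317.0 K.
From PV = nRT: V₁ = nRT₁/P₁ = 21.92 L.
P constant ⇒ V ∝ T: P₂ = P₁; T₂ = T₁·(V₂/V₁) = 224.2 K.

T₂ ≈ 224 K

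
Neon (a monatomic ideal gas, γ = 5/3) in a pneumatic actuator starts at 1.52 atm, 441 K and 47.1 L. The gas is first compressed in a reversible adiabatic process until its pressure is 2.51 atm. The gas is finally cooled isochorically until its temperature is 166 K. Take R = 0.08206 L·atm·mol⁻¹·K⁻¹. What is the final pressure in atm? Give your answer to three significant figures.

P₃ ≈ 0.773 atm

Reversible adiabatic, γ = 5/3: T₂ = T₁·(P₂/P₁)^((γ−1)/γ) = 539.0 K; V₂ = V₁·(P₁/P₂)^(1/γ) = 34.86 L.
Isochoric, so P/T is constant: V₃ = V₂; P₃ = P₂·(T₃/T₂) = 0.7731 atm.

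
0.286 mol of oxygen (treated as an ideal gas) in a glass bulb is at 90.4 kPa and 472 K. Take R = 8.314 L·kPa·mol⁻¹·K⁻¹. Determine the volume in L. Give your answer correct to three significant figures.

V ≈ 12.4 L

PV = nRT ⇒ V = nRT/P = (0.286 × 8.314 × 472) / 90.4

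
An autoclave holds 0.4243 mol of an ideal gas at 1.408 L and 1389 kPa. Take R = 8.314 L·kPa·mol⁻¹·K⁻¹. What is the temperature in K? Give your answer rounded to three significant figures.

T ≈ 554 K

PV = nRT ⇒ T = PV/(nR) = (1389 × 1.408) / (0.4243 × 8.314)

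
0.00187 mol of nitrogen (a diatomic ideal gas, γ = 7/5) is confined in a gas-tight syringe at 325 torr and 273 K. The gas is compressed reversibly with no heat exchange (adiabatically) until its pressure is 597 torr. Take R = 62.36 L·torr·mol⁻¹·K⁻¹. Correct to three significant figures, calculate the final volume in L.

V₂ ≈ 0.0634 L

From PV = nRT: V₁ = nRT₁/P₁ = 0.09796 L.
Reversible adiabatic, γ = 7/5: T₂ = T₁·(P₂/P₁)^((γ−1)/γ) = 324.8 K; V₂ = V₁·(P₁/P₂)^(1/γ) = 0.06344 L.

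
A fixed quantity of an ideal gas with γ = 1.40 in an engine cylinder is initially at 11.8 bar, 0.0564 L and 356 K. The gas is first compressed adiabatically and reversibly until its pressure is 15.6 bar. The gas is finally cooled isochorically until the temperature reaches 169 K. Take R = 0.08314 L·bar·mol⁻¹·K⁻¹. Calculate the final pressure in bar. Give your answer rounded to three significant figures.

P₃ ≈ 6.84 bar

Reversible adiabatic, γ = 1.40: T₂ = T₁·(P₂/P₁)^((γ−1)/γ) = 385.6 K; V₂ = V₁·(P₁/P₂)^(1/γ) = 0.04620 L.
Isochoric, so P/T is constant: V₃ = V₂; P₃ = P₂·(T₃/T₂) = 6.838 bar.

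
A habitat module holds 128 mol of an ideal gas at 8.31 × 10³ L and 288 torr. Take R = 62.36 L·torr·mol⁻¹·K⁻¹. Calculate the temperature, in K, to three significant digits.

T ≈ 300 K

PV = nRT ⇒ T = PV/(nR) = (288 × 8.31e+03) / (128 × 62.36)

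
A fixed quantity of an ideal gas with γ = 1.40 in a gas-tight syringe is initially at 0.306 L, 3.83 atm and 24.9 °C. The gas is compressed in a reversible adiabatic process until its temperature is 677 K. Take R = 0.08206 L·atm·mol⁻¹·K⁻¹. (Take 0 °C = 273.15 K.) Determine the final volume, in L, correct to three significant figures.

Convert: T₁ = 298.0 K.
Adiabatic (γ = 1.40), T V^(γ−1) and P V^γ constant: P₂ = P₁·(T₂/T₁)^(γ/(γ−1)) = 67.65 atm; V₂ = V₁·(T₁/T₂)^(1/(γ−1)) = 0.03935 L.

V₂ ≈ 0.0394 L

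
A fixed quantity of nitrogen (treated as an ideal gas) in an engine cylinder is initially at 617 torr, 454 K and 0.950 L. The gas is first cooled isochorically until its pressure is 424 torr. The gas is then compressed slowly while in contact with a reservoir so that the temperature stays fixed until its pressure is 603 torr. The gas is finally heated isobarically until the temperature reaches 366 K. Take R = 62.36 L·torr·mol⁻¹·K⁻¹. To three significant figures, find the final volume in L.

V₄ ≈ 0.784 L

V constant ⇒ P ∝ T: V₂ = V₁; T₂ = T₁·(P₂/P₁) = 312.0 K.
Isothermal, so P V is constant: T₃ = T₂; V₃ = V₂·(P₂/P₃) = 0.6680 L.
P constant ⇒ V ∝ T: P₄ = P₃; V₄ = V₃·(T₄/T₃) = 0.7836 L.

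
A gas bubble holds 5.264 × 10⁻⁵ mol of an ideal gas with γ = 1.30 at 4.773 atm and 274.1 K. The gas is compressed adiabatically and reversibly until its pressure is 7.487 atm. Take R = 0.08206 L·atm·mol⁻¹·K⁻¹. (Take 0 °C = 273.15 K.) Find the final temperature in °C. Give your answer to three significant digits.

T₂ ≈ 31.0 °C

From PV = nRT: V₁ = nRT₁/P₁ = 0.0002481 L.
Reversible adiabatic, γ = 1.30: T₂ = T₁·(P₂/P₁)^((γ−1)/γ) = 304.1 K; V₂ = V₁·(P₁/P₂)^(1/γ) = 0.0001755 L.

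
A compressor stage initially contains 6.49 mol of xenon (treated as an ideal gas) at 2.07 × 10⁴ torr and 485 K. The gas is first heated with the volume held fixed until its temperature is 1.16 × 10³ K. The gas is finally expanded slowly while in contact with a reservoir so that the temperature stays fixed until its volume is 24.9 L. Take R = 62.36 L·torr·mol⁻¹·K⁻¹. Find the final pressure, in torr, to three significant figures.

From PV = nRT: V₁ = nRT₁/P₁ = 9.482 L.
V constant ⇒ P ∝ T: V₂ = V₁; P₂ = P₁·(T₂/T₁) = 4.951e+04 torr.
T constant ⇒ Boyle's law P V = const: T₃ = T₂; P₃ = P₂·(V₂/V₃) = 1.885e+04 torr.

P₃ ≈ 1.89e+04 torr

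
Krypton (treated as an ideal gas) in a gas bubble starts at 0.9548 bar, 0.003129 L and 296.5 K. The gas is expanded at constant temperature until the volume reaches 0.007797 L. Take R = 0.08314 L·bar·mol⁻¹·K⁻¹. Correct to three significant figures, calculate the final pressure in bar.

P₂ ≈ 0.383 bar

Isothermal, so P V is constant: T₂ = T₁; P₂ = P₁·(V₁/V₂) = 0.3832 bar.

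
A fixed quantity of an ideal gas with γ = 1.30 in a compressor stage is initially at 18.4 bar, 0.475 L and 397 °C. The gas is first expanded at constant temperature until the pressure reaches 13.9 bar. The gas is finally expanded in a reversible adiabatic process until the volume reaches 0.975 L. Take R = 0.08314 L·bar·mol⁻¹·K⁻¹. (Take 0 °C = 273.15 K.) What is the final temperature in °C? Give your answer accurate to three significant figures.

Convert: T₁ = 670.1 K.
T constant ⇒ Boyle's law P V = const: T₂ = T₁; V₂ = V₁·(P₁/P₂) = 0.6288 L.
Adiabatic (γ = 1.30), T V^(γ−1) and P V^γ constant: T₃ = T₂·(V₂/V₃)^(γ−1) = 587.5 K; P₃ = P₂·(V₂/V₃)^γ = 7.859 bar.

T₃ ≈ 314 °C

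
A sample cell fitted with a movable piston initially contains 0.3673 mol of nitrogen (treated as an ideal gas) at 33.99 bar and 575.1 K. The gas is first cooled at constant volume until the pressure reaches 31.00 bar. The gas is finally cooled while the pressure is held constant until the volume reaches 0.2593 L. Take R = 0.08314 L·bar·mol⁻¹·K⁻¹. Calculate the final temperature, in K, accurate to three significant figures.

T₃ ≈ 263 K

From PV = nRT: V₁ = nRT₁/P₁ = 0.5167 L.
V constant ⇒ P ∝ T: V₂ = V₁; T₂ = T₁·(P₂/P₁) = 524.5 K.
Isobaric, so V/T is constant: P₃ = P₂; T₃ = T₂·(V₃/V₂) = 263.2 K.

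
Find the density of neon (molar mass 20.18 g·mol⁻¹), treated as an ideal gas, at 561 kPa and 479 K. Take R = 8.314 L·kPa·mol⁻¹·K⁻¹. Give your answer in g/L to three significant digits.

ρ ≈ 2.84 g/L

ρ = PM/(RT) = (561 × 20.18) / (8.314 × 479.0)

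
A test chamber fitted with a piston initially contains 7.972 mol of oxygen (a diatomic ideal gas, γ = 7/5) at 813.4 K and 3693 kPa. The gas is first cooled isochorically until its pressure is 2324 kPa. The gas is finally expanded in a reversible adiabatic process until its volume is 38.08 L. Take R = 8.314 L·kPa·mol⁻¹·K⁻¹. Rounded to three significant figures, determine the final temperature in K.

From PV = nRT: V₁ = nRT₁/P₁ = 14.60 L.
V constant ⇒ P ∝ T: V₂ = V₁; T₂ = T₁·(P₂/P₁) = 511.9 K.
Adiabatic (γ = 7/5), T V^(γ−1) and P V^γ constant: T₃ = T₂·(V₂/V₃)^(γ−1) = 348.8 K; P₃ = P₂·(V₂/V₃)^γ = 607.1 kPa.

T₃ ≈ 349 K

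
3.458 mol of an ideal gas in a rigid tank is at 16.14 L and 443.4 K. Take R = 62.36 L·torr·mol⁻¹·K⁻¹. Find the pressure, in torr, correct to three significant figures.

P ≈ 5.92e+03 torr

PV = nRT ⇒ P = nRT/V = (3.458 × 62.36 × 443.4) / 16.14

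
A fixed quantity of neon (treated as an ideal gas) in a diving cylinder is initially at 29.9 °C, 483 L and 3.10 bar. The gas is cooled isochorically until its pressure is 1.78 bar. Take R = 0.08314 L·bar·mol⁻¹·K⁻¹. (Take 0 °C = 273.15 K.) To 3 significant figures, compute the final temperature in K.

Convert: T₁ = 303.0 K.
V constant ⇒ P ∝ T: V₂ = V₁; T₂ = T₁·(P₂/P₁) = 174.0 K.

T₂ ≈ 174 K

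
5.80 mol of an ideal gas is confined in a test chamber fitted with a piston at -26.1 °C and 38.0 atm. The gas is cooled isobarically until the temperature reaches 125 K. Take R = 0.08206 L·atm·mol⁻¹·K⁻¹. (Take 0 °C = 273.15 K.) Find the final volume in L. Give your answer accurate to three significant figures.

V₂ ≈ 1.57 L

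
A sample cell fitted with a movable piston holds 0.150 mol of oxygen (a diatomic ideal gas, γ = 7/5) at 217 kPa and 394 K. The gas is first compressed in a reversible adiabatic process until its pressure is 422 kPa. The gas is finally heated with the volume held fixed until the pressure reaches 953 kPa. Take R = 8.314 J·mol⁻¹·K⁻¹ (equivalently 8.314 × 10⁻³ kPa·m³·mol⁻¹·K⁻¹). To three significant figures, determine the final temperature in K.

T₃ ≈ 1.08e+03 K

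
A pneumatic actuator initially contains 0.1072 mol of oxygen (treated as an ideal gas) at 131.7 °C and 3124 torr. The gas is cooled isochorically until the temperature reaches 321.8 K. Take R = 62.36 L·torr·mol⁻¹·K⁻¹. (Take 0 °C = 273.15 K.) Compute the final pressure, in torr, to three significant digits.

P₂ ≈ 2.48e+03 torr

Convert: T₁ = 404.8 K.
From PV = nRT: V₁ = nRT₁/P₁ = 0.8663 L.
V constant ⇒ P ∝ T: V₂ = V₁; P₂ = P₁·(T₂/T₁) = 2483 torr.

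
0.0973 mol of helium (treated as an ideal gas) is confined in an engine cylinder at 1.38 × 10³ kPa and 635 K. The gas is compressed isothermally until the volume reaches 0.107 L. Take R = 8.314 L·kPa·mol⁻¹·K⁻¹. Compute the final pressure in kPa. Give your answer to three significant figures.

From PV = nRT: V₁ = nRT₁/P₁ = 0.3722 L.
Isothermal, so P V is constant: T₂ = T₁; P₂ = P₁·(V₁/V₂) = 4801 kPa.

P₂ ≈ 4.80e+03 kPa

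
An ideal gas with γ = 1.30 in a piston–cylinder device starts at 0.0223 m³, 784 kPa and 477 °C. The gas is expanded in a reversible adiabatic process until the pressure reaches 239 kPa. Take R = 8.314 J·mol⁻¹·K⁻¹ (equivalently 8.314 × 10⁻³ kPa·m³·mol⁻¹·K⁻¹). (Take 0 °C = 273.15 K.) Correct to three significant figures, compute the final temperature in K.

T₂ ≈ 570 K

Convert: T₁ = 750.1 K.
Adiabatic (γ = 1.30), T V^(γ−1) and P V^γ constant: T₂ = T₁·(P₂/P₁)^((γ−1)/γ) = 570.3 K; V₂ = V₁·(P₁/P₂)^(1/γ) = 0.05561 m³.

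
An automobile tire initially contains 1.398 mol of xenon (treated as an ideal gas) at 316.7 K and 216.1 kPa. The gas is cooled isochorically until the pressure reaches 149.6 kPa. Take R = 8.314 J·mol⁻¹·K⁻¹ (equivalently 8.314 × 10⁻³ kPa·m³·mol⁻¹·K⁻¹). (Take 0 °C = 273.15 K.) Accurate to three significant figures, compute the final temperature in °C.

From PV = nRT: V₁ = nRT₁/P₁ = 0.01703 m³.
Isochoric, so P/T is constant: V₂ = V₁; T₂ = T₁·(P₂/P₁) = 219.2 K.

T₂ ≈ -53.9 °C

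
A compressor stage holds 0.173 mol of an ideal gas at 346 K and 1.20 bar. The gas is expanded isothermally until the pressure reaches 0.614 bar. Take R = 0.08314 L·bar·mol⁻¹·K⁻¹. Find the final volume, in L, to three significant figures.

From PV = nRT: V₁ = nRT₁/P₁ = 4.147 L.
Isothermal, so P V is constant: T₂ = T₁; V₂ = V₁·(P₁/P₂) = 8.105 L.

V₂ ≈ 8.11 L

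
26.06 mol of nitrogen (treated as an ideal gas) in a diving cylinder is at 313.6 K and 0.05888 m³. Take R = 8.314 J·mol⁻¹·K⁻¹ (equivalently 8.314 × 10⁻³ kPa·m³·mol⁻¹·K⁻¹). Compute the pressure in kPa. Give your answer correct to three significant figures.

PV = nRT ⇒ P = nRT/V = (26.06 × 8.314 × 10⁻³ × 313.6) / 0.05888

P ≈ 1.15e+03 kPa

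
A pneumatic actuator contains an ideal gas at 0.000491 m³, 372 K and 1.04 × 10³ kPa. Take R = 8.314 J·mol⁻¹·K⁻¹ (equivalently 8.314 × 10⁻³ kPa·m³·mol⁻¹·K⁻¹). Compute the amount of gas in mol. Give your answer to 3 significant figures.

PV = nRT ⇒ n = PV/(RT) = (1.04e+03 × 0.000491) / (8.314 × 10⁻³ × 372)

n ≈ 0.165 mol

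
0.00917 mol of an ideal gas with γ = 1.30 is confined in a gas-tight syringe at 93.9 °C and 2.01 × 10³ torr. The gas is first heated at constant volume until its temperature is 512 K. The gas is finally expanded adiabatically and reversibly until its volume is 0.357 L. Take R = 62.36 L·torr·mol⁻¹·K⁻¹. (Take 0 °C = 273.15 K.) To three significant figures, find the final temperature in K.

T₃ ≈ 354 K

Convert: T₁ = 367.0 K.
From PV = nRT: V₁ = nRT₁/P₁ = 0.1044 L.
V constant ⇒ P ∝ T: V₂ = V₁; P₂ = P₁·(T₂/T₁) = 2804 torr.
Adiabatic (γ = 1.30), T V^(γ−1) and P V^γ constant: T₃ = T₂·(V₂/V₃)^(γ−1) = 354.1 K; P₃ = P₂·(V₂/V₃)^γ = 567.2 torr.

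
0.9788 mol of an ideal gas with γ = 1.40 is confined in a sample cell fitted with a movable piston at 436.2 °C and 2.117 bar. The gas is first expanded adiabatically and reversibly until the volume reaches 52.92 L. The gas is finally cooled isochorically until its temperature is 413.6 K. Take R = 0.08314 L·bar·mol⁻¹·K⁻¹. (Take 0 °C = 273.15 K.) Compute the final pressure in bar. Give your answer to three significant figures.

P₃ ≈ 0.636 bar

Convert: T₁ = 709.3 K.
From PV = nRT: V₁ = nRT₁/P₁ = 27.27 L.
Adiabatic (γ = 1.40), T V^(γ−1) and P V^γ constant: T₂ = T₁·(V₁/V₂)^(γ−1) = 544.1 K; P₂ = P₁·(V₁/V₂)^γ = 0.8367 bar.
V constant ⇒ P ∝ T: V₃ = V₂; P₃ = P₂·(T₃/T₂) = 0.6360 bar.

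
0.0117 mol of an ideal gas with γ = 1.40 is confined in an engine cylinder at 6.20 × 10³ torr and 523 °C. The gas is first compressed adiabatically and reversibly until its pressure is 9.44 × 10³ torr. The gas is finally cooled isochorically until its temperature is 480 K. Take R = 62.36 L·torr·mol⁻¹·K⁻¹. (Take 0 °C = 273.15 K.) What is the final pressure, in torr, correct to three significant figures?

P₃ ≈ 5.05e+03 torr

Convert: T₁ = 796.1 K.
From PV = nRT: V₁ = nRT₁/P₁ = 0.09369 L.
Reversible adiabatic, γ = 1.40: T₂ = T₁·(P₂/P₁)^((γ−1)/γ) = 897.8 K; V₂ = V₁·(P₁/P₂)^(1/γ) = 0.06939 L.
V constant ⇒ P ∝ T: V₃ = V₂; P₃ = P₂·(T₃/T₂) = 5047 torr.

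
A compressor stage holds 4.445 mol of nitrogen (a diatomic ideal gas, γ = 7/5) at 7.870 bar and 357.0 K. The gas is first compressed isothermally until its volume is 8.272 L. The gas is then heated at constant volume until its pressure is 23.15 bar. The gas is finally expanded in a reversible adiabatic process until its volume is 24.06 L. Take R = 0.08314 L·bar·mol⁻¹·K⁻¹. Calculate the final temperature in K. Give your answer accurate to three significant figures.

From PV = nRT: V₁ = nRT₁/P₁ = 16.76 L.
Isothermal, so P V is constant: T₂ = T₁; P₂ = P₁·(V₁/V₂) = 15.95 bar.
V constant ⇒ P ∝ T: V₃ = V₂; T₃ = T₂·(P₃/P₂) = 518.2 K.
Adiabatic (γ = 7/5), T V^(γ−1) and P V^γ constant: T₄ = T₃·(V₃/V₄)^(γ−1) = 338.1 K; P₄ = P₃·(V₃/V₄)^γ = 5.193 bar.

T₄ ≈ 338 K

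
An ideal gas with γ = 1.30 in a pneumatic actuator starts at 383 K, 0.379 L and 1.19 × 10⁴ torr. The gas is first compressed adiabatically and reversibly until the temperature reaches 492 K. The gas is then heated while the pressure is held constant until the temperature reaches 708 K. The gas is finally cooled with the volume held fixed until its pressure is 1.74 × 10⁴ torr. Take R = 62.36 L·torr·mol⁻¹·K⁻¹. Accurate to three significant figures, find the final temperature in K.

Reversible adiabatic, γ = 1.30: P₂ = P₁·(T₂/T₁)^(γ/(γ−1)) = 3.523e+04 torr; V₂ = V₁·(T₁/T₂)^(1/(γ−1)) = 0.1645 L.
P constant ⇒ V ∝ T: P₃ = P₂; V₃ = V₂·(T₃/T₂) = 0.2367 L.
Isochoric, so P/T is constant: V₄ = V₃; T₄ = T₃·(P₄/P₃) = 349.7 K.

T₄ ≈ 350 K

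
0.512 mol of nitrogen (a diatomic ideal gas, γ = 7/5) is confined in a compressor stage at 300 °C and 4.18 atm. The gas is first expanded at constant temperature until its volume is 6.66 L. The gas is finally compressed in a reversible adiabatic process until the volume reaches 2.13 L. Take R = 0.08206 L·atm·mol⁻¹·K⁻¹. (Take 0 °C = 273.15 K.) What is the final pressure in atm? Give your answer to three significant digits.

P₃ ≈ 17.8 atm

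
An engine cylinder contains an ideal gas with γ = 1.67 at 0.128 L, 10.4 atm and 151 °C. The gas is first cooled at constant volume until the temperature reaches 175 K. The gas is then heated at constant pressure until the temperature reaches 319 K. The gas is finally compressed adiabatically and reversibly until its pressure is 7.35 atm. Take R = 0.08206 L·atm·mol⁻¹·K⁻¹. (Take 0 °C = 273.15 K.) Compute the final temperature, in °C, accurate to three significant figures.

T₄ ≈ 123 °C

Convert: T₁ = 424.1 K.
V constant ⇒ P ∝ T: V₂ = V₁; P₂ = P₁·(T₂/T₁) = 4.291 atm.
Isobaric, so V/T is constant: P₃ = P₂; V₃ = V₂·(T₃/T₂) = 0.2333 L.
Adiabatic (γ = 1.67), T V^(γ−1) and P V^γ constant: T₄ = T₃·(P₄/P₃)^((γ−1)/γ) = 395.9 K; V₄ = V₃·(P₃/P₄)^(1/γ) = 0.1690 L.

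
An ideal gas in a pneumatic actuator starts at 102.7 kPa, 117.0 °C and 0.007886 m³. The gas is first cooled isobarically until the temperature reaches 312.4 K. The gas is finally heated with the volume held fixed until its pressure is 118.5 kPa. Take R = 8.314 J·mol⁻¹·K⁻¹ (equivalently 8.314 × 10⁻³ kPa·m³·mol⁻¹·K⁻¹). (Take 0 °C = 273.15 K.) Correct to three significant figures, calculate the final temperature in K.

Convert: T₁ = 390.1 K.
Isobaric, so V/T is constant: P₂ = P₁; V₂ = V₁·(T₂/T₁) = 0.006314 m³.
V constant ⇒ P ∝ T: V₃ = V₂; T₃ = T₂·(P₃/P₂) = 360.5 K.

T₃ ≈ 360 K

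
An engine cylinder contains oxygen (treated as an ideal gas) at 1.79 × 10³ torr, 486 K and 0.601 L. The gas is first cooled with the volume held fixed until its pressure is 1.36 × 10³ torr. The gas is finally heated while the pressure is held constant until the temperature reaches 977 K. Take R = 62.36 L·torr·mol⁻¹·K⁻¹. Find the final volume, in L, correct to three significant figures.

V constant ⇒ P ∝ T: V₂ = V₁; T₂ = T₁·(P₂/P₁) = 369.3 K.
Isobaric, so V/T is constant: P₃ = P₂; V₃ = V₂·(T₃/T₂) = 1.590 L.

V₃ ≈ 1.59 L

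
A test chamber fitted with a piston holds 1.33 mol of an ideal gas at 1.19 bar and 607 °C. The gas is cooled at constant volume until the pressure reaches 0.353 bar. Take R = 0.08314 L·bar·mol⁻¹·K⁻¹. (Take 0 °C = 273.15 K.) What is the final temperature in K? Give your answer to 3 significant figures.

Convert: T₁ = 880.1 K.
From PV = nRT: V₁ = nRT₁/P₁ = 81.78 L.
Isochoric, so P/T is constant: V₂ = V₁; T₂ = T₁·(P₂/P₁) = 261.1 K.

T₂ ≈ 261 K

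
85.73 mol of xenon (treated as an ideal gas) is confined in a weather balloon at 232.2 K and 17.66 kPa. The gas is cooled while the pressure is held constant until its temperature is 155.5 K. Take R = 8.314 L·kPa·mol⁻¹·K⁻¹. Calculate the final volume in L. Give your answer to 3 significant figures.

From PV = nRT: V₁ = nRT₁/P₁ = 9372 L.
Isobaric, so V/T is constant: P₂ = P₁; V₂ = V₁·(T₂/T₁) = 6276 L.

V₂ ≈ 6.28e+03 L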